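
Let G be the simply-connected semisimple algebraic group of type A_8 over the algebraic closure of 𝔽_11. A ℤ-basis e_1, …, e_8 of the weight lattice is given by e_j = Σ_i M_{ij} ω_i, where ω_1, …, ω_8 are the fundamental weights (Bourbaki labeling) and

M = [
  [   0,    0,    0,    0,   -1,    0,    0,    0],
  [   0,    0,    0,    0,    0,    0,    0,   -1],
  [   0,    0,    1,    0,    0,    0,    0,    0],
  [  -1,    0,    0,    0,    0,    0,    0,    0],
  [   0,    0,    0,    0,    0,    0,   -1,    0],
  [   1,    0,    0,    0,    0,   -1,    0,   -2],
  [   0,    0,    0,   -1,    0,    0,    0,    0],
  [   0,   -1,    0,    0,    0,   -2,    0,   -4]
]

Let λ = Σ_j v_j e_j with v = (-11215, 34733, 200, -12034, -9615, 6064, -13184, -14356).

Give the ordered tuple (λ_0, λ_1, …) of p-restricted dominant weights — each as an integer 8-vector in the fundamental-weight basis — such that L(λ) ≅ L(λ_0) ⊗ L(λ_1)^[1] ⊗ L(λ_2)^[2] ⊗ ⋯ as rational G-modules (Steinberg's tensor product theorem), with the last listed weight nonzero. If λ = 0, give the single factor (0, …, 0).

((1, 1, 2, 6, 6, 4, 0, 3), (5, 7, 7, 7, 10, 5, 5, 3), (2, 8, 1, 4, 9, 6, 0, 10), (7, 10, 0, 8, 9, 8, 9, 7))

Converting to the ω-basis (c_i = row i of M dotted with v = (-11215, 34733, 200, -12034, -9615, 6064, -13184, -14356)):
  c_1 = (0)·(-11215) + (0)·(34733) + (0)·(200) + (0)·(-12034) + (-1)·(-9615) + (0)·(6064) + (0)·(-13184) + (0)·(-14356) = 9615
  c_2 = (0)·(-11215) + (0)·(34733) + (0)·(200) + (0)·(-12034) + (0)·(-9615) + (0)·(6064) + (0)·(-13184) + (-1)·(-14356) = 14356
  c_3 = (0)·(-11215) + (0)·(34733) + (1)·(200) + (0)·(-12034) + (0)·(-9615) + (0)·(6064) + (0)·(-13184) + (0)·(-14356) = 200
  c_4 = (-1)·(-11215) + (0)·(34733) + (0)·(200) + (0)·(-12034) + (0)·(-9615) + (0)·(6064) + (0)·(-13184) + (0)·(-14356) = 11215
  c_5 = (0)·(-11215) + (0)·(34733) + (0)·(200) + (0)·(-12034) + (0)·(-9615) + (0)·(6064) + (-1)·(-13184) + (0)·(-14356) = 13184
  c_6 = (1)·(-11215) + (0)·(34733) + (0)·(200) + (0)·(-12034) + (0)·(-9615) + (-1)·(6064) + (0)·(-13184) + (-2)·(-14356) = 11433
  c_7 = (0)·(-11215) + (0)·(34733) + (0)·(200) + (-1)·(-12034) + (0)·(-9615) + (0)·(6064) + (0)·(-13184) + (0)·(-14356) = 12034
  c_8 = (0)·(-11215) + (-1)·(34733) + (0)·(200) + (0)·(-12034) + (0)·(-9615) + (-2)·(6064) + (0)·(-13184) + (-4)·(-14356) = 10563
Expand coordinatewise in base 11:
  c_1 = 9615 = 1·11^0 + 5·11^1 + 2·11^2 + 7·11^3
  c_2 = 14356 = 1·11^0 + 7·11^1 + 8·11^2 + 10·11^3
  c_3 = 200 = 2·11^0 + 7·11^1 + 1·11^2
  c_4 = 11215 = 6·11^0 + 7·11^1 + 4·11^2 + 8·11^3
  c_5 = 13184 = 6·11^0 + 10·11^1 + 9·11^2 + 9·11^3
  c_6 = 11433 = 4·11^0 + 5·11^1 + 6·11^2 + 8·11^3
  c_7 = 12034 = 0·11^0 + 5·11^1 + 0·11^2 + 9·11^3
  c_8 = 10563 = 3·11^0 + 3·11^1 + 10·11^2 + 7·11^3
λ_0 = (1, 1, 2, 6, 6, 4, 0, 3)
λ_1 = (5, 7, 7, 7, 10, 5, 5, 3)
λ_2 = (2, 8, 1, 4, 9, 6, 0, 10)
λ_3 = (7, 10, 0, 8, 9, 8, 9, 7)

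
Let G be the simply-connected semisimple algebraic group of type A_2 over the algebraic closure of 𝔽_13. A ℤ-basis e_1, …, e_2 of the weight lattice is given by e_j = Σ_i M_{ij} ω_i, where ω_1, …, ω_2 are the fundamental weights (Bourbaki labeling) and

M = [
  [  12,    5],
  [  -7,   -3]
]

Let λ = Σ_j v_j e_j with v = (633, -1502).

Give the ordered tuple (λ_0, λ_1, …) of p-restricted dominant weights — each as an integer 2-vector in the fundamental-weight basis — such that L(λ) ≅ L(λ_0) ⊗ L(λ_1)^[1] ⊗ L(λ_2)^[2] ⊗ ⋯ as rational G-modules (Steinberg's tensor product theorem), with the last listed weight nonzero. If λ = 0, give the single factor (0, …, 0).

Compute c_i = Σ_j M_{ij} v_j with v = (633, -1502):
  c_1 = 12*633 + 5*-1502 = 86
  c_2 = -7*633 + -3*-1502 = 75
Writing each c_i in base p = 13:
  c_1 = 86 = 8·13^0 + 6·13^1
  c_2 = 75 = 10·13^0 + 5·13^1
p-restricted factor λ_0 = (8, 10)
p-restricted factor λ_1 = (6, 5)

((8, 10), (6, 5))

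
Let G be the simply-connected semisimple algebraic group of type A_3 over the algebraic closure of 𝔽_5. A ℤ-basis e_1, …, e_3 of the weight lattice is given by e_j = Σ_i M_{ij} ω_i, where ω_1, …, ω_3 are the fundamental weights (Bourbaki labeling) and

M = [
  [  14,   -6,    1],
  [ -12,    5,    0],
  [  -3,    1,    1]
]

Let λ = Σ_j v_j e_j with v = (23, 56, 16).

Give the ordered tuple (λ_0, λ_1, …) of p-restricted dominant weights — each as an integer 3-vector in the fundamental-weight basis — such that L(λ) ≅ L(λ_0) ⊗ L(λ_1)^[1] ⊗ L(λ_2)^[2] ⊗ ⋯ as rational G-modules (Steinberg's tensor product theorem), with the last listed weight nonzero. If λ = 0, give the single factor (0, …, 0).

((2, 4, 3),)

Change of basis e → ω: c = M·v where v = (23, 56, 16):
  c_1 = (14)·(23) + (-6)·(56) + (1)·(16) = 2
  c_2 = (-12)·(23) + (5)·(56) + (0)·(16) = 4
  c_3 = (-3)·(23) + (1)·(56) + (1)·(16) = 3
Writing each c_i in base p = 5:
  c_1 = 2 = 2·5^0
  c_2 = 4 = 4·5^0
  c_3 = 3 = 3·5^0
Factor λ_0 = (2, 4, 3)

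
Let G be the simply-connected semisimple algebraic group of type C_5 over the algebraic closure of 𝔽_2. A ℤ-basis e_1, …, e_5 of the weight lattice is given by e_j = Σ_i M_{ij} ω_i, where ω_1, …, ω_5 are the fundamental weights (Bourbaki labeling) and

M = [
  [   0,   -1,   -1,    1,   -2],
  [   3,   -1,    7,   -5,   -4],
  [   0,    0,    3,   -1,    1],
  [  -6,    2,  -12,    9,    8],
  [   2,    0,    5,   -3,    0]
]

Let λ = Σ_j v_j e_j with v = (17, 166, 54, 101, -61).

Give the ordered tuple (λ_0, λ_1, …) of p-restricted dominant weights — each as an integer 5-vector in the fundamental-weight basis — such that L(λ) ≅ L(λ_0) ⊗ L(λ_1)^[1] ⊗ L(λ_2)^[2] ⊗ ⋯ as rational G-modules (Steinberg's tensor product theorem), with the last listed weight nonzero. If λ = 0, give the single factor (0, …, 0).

((1, 0, 0, 1, 1), (1, 1, 0, 1, 0))

ω-coordinates c = M·v, v = (17, 166, 54, 101, -61):
  c_1 = 0*17 + -1*166 + -1*54 + 1*101 + -2*-61 = 3
  c_2 = 3*17 + -1*166 + 7*54 + -5*101 + -4*-61 = 2
  c_3 = 0*17 + 0*166 + 3*54 + -1*101 + 1*-61 = 0
  c_4 = -6*17 + 2*166 + -12*54 + 9*101 + 8*-61 = 3
  c_5 = 2*17 + 0*166 + 5*54 + -3*101 + 0*-61 = 1
Writing each c_i in base p = 2:
  c_1 = 3 = 1·2^0 + 1·2^1
  c_2 = 2 = 0·2^0 + 1·2^1
  c_3 = 0
  c_4 = 3 = 1·2^0 + 1·2^1
  c_5 = 1 = 1·2^0
p-restricted factor λ_0 = (1, 0, 0, 1, 1)
p-restricted factor λ_1 = (1, 1, 0, 1, 0)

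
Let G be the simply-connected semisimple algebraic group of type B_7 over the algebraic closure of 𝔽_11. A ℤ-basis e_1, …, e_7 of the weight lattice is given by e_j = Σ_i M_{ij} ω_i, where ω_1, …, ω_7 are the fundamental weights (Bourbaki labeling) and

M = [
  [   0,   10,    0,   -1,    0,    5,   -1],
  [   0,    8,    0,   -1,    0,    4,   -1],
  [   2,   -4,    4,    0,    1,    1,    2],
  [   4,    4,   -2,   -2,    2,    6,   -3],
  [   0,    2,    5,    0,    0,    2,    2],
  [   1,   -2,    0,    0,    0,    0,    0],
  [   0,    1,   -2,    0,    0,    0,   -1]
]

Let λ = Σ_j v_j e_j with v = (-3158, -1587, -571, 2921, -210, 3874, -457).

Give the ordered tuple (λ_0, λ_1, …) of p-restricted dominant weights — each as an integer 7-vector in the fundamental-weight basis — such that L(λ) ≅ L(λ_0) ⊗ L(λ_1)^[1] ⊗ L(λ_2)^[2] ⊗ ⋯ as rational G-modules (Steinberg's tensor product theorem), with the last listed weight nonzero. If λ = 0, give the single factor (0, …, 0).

((2, 6, 3, 9, 2, 5, 1), (6, 8, 1, 2, 7, 1, 1), (8, 2, 4, 4, 6, 0, 0))

Change of basis e → ω: c = M·v where v = (-3158, -1587, -571, 2921, -210, 3874, -457):
  c_1 = (0)·(-3158) + (10)·(-1587) + (0)·(-571) + (-1)·(2921) + (0)·(-210) + 5·3874 + (-1)·(-457) = 1036
  c_2 = (0)·(-3158) + (8)·(-1587) + (0)·(-571) + (-1)·(2921) + (0)·(-210) + 4·3874 + (-1)·(-457) = 336
  c_3 = (2)·(-3158) + (-4)·(-1587) + (4)·(-571) + 0·2921 + (1)·(-210) + 1·3874 + (2)·(-457) = 498
  c_4 = (4)·(-3158) + (4)·(-1587) + (-2)·(-571) + (-2)·(2921) + (2)·(-210) + 6·3874 + (-3)·(-457) = 515
  c_5 = (0)·(-3158) + (2)·(-1587) + (5)·(-571) + 0·2921 + (0)·(-210) + 2·3874 + (2)·(-457) = 805
  c_6 = (1)·(-3158) + (-2)·(-1587) + (0)·(-571) + 0·2921 + (0)·(-210) + 0·3874 + (0)·(-457) = 16
  c_7 = (0)·(-3158) + (1)·(-1587) + (-2)·(-571) + 0·2921 + (0)·(-210) + 0·3874 + (-1)·(-457) = 12
p = 11; digits c_i = Σ_j d_{ij}·11^j, 0 ≤ d_{ij} < 11:
  c_1 = 1036 = 2·11^0 + 6·11^1 + 8·11^2
  c_2 = 336 = 6·11^0 + 8·11^1 + 2·11^2
  c_3 = 498 = 3·11^0 + 1·11^1 + 4·11^2
  c_4 = 515 = 9·11^0 + 2·11^1 + 4·11^2
  c_5 = 805 = 2·11^0 + 7·11^1 + 6·11^2
  c_6 = 16 = 5·11^0 + 1·11^1
  c_7 = 12 = 1·11^0 + 1·11^1
Factor λ_0 = (2, 6, 3, 9, 2, 5, 1)
Factor λ_1 = (6, 8, 1, 2, 7, 1, 1)
Factor λ_2 = (8, 2, 4, 4, 6, 0, 0)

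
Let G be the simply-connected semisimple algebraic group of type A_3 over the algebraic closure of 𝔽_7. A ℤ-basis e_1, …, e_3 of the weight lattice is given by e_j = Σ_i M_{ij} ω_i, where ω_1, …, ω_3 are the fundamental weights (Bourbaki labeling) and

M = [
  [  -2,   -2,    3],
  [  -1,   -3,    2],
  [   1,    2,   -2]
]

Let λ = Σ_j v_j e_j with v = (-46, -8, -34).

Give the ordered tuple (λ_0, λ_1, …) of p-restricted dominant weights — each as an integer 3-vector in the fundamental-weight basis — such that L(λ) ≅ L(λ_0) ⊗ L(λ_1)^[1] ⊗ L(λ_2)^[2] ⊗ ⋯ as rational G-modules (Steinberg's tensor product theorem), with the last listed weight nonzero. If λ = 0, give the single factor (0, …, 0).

((6, 2, 6),)

Change of basis e → ω: c = M·v where v = (-46, -8, -34):
  c_1 = (-2)·(-46) + (-2)·(-8) + (3)·(-34) = 6
  c_2 = (-1)·(-46) + (-3)·(-8) + (2)·(-34) = 2
  c_3 = (1)·(-46) + (2)·(-8) + (-2)·(-34) = 6
Writing each c_i in base p = 7:
  c_1 = 6 = 6·7^0
  c_2 = 2 = 2·7^0
  c_3 = 6 = 6·7^0
λ_0 = (6, 2, 6)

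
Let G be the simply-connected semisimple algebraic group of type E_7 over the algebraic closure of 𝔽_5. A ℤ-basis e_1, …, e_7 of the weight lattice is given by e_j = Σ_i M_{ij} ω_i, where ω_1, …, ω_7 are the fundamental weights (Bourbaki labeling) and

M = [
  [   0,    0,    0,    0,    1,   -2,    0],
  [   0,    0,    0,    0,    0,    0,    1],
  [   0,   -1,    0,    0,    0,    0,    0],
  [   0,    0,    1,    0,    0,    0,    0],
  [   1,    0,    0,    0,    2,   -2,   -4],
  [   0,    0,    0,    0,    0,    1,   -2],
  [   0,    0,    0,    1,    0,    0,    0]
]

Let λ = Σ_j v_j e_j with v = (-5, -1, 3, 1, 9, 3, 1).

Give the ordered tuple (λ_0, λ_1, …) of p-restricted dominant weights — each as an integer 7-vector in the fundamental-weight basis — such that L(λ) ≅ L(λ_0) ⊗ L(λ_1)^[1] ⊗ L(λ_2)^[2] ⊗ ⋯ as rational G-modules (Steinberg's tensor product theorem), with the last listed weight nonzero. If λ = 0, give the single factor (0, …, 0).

((3, 1, 1, 3, 3, 1, 1),)

Converting to the ω-basis (c_i = row i of M dotted with v = (-5, -1, 3, 1, 9, 3, 1)):
  c_1 = (0)·(-5) + (0)·(-1) + 0·3 + 0·1 + 1·9 + (-2)·(3) + 0·1 = 3
  c_2 = (0)·(-5) + (0)·(-1) + 0·3 + 0·1 + 0·9 + 0·3 + 1·1 = 1
  c_3 = (0)·(-5) + (-1)·(-1) + 0·3 + 0·1 + 0·9 + 0·3 + 0·1 = 1
  c_4 = (0)·(-5) + (0)·(-1) + 1·3 + 0·1 + 0·9 + 0·3 + 0·1 = 3
  c_5 = (1)·(-5) + (0)·(-1) + 0·3 + 0·1 + 2·9 + (-2)·(3) + (-4)·(1) = 3
  c_6 = (0)·(-5) + (0)·(-1) + 0·3 + 0·1 + 0·9 + 1·3 + (-2)·(1) = 1
  c_7 = (0)·(-5) + (0)·(-1) + 0·3 + 1·1 + 0·9 + 0·3 + 0·1 = 1
p = 5; digits c_i = Σ_j d_{ij}·5^j, 0 ≤ d_{ij} < 5:
  c_1 = 3 = 3·5^0
  c_2 = 1 = 1·5^0
  c_3 = 1 = 1·5^0
  c_4 = 3 = 3·5^0
  c_5 = 3 = 3·5^0
  c_6 = 1 = 1·5^0
  c_7 = 1 = 1·5^0
Factor λ_0 = (3, 1, 1, 3, 3, 1, 1)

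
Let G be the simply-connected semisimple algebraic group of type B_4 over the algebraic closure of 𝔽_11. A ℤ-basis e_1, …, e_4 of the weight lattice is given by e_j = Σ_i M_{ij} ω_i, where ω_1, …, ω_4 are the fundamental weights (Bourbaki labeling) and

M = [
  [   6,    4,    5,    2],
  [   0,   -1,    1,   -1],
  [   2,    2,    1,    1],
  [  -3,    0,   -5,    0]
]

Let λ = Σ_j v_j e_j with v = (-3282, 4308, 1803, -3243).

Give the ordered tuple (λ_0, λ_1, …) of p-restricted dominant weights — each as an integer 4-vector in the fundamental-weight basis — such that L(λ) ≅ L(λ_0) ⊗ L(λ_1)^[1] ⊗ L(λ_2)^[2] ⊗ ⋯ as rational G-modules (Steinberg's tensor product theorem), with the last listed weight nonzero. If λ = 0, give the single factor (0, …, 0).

Converting to the ω-basis (c_i = row i of M dotted with v = (-3282, 4308, 1803, -3243)):
  c_1 = (6)·(-3282) + 4·4308 + 5·1803 + (2)·(-3243) = 69
  c_2 = (0)·(-3282) + (-1)·(4308) + 1·1803 + (-1)·(-3243) = 738
  c_3 = (2)·(-3282) + 2·4308 + 1·1803 + (1)·(-3243) = 612
  c_4 = (-3)·(-3282) + 0·4308 + (-5)·(1803) + (0)·(-3243) = 831
Base-11 expansion of each c_i:
  c_1 = 69 = 3·11^0 + 6·11^1
  c_2 = 738 = 1·11^0 + 1·11^1 + 6·11^2
  c_3 = 612 = 7·11^0 + 0·11^1 + 5·11^2
  c_4 = 831 = 6·11^0 + 9·11^1 + 6·11^2
λ_0 = (3, 1, 7, 6)
λ_1 = (6, 1, 0, 9)
λ_2 = (0, 6, 5, 6)

((3, 1, 7, 6), (6, 1, 0, 9), (0, 6, 5, 6))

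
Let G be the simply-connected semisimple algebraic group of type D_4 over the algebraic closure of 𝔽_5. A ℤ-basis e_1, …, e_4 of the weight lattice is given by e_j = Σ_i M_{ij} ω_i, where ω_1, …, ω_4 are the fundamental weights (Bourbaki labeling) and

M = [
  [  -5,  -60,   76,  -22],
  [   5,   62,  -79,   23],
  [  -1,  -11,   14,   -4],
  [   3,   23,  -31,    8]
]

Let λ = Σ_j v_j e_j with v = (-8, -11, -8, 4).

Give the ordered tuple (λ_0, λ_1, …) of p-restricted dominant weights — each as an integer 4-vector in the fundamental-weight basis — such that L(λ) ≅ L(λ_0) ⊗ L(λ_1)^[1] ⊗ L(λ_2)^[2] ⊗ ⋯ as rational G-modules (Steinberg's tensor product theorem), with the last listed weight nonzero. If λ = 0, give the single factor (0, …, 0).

Converting to the ω-basis (c_i = row i of M dotted with v = (-8, -11, -8, 4)):
  c_1 = (-5)·(-8) + (-60)·(-11) + (76)·(-8) + (-22)·(4) = 4
  c_2 = (5)·(-8) + (62)·(-11) + (-79)·(-8) + (23)·(4) = 2
  c_3 = (-1)·(-8) + (-11)·(-11) + (14)·(-8) + (-4)·(4) = 1
  c_4 = (3)·(-8) + (23)·(-11) + (-31)·(-8) + (8)·(4) = 3
p = 5; digits c_i = Σ_j d_{ij}·5^j, 0 ≤ d_{ij} < 5:
  c_1 = 4 = 4·5^0
  c_2 = 2 = 2·5^0
  c_3 = 1 = 1·5^0
  c_4 = 3 = 3·5^0
λ_0 = (4, 2, 1, 3)

((4, 2, 1, 3),)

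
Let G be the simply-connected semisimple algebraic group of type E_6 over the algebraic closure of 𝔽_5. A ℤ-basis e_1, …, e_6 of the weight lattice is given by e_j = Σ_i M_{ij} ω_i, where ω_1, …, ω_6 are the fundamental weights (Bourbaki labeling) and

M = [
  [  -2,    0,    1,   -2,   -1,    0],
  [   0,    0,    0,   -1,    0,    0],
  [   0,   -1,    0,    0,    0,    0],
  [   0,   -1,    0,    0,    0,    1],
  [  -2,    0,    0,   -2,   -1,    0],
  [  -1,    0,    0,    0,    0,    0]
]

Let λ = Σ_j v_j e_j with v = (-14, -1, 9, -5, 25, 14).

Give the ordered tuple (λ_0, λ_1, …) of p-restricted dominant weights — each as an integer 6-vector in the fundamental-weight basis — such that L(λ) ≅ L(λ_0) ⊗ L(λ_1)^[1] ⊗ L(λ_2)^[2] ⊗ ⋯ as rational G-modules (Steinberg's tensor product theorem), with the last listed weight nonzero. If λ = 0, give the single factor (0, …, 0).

((2, 0, 1, 0, 3, 4), (4, 1, 0, 3, 2, 2))

Converting to the ω-basis (c_i = row i of M dotted with v = (-14, -1, 9, -5, 25, 14)):
  c_1 = (-2)·(-14) + (0)·(-1) + 1·9 + (-2)·(-5) + (-1)·(25) + 0·14 = 22
  c_2 = (0)·(-14) + (0)·(-1) + 0·9 + (-1)·(-5) + 0·25 + 0·14 = 5
  c_3 = (0)·(-14) + (-1)·(-1) + 0·9 + (0)·(-5) + 0·25 + 0·14 = 1
  c_4 = (0)·(-14) + (-1)·(-1) + 0·9 + (0)·(-5) + 0·25 + 1·14 = 15
  c_5 = (-2)·(-14) + (0)·(-1) + 0·9 + (-2)·(-5) + (-1)·(25) + 0·14 = 13
  c_6 = (-1)·(-14) + (0)·(-1) + 0·9 + (0)·(-5) + 0·25 + 0·14 = 14
Base-5 expansion of each c_i:
  c_1 = 22 = 2·5^0 + 4·5^1
  c_2 = 5 = 0·5^0 + 1·5^1
  c_3 = 1 = 1·5^0
  c_4 = 15 = 0·5^0 + 3·5^1
  c_5 = 13 = 3·5^0 + 2·5^1
  c_6 = 14 = 4·5^0 + 2·5^1
Factor λ_0 = (2, 0, 1, 0, 3, 4)
Factor λ_1 = (4, 1, 0, 3, 2, 2)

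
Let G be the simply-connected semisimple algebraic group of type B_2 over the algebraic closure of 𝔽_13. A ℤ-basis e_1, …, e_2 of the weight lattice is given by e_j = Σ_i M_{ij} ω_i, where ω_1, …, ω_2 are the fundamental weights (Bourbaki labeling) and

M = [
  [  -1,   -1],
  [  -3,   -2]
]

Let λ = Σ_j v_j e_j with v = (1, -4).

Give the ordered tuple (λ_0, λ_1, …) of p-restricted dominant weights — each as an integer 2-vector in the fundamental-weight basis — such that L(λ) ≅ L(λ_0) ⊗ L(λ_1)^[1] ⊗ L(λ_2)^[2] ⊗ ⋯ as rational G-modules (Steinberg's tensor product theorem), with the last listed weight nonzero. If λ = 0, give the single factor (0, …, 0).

((3, 5),)

Converting to the ω-basis (c_i = row i of M dotted with v = (1, -4)):
  c_1 = (-1)·(1) + (-1)·(-4) = 3
  c_2 = (-3)·(1) + (-2)·(-4) = 5
Expand coordinatewise in base 13:
  c_1 = 3 = 3·13^0
  c_2 = 5 = 5·13^0
Factor λ_0 = (3, 5)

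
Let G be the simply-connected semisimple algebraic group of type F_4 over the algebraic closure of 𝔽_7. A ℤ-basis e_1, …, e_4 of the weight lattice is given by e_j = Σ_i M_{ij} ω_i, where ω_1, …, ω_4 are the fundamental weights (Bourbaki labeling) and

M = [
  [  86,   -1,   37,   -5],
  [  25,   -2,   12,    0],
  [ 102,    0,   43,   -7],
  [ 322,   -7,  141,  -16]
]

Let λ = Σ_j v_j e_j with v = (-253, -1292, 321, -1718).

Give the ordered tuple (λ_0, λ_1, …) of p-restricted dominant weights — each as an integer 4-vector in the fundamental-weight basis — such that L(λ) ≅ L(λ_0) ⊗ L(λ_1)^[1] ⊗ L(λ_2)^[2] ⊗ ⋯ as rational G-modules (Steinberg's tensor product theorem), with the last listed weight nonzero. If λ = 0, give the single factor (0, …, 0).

ω-coordinates c = M·v, v = (-253, -1292, 321, -1718):
  c_1 = 86*-253 + -1*-1292 + 37*321 + -5*-1718 = 1
  c_2 = 25*-253 + -2*-1292 + 12*321 + 0*-1718 = 111
  c_3 = 102*-253 + 0*-1292 + 43*321 + -7*-1718 = 23
  c_4 = 322*-253 + -7*-1292 + 141*321 + -16*-1718 = 327
p = 7; digits c_i = Σ_j d_{ij}·7^j, 0 ≤ d_{ij} < 7:
  c_1 = 1 = 1·7^0
  c_2 = 111 = 6·7^0 + 1·7^1 + 2·7^2
  c_3 = 23 = 2·7^0 + 3·7^1
  c_4 = 327 = 5·7^0 + 4·7^1 + 6·7^2
Factor λ_0 = (1, 6, 2, 5)
Factor λ_1 = (0, 1, 3, 4)
Factor λ_2 = (0, 2, 0, 6)

((1, 6, 2, 5), (0, 1, 3, 4), (0, 2, 0, 6))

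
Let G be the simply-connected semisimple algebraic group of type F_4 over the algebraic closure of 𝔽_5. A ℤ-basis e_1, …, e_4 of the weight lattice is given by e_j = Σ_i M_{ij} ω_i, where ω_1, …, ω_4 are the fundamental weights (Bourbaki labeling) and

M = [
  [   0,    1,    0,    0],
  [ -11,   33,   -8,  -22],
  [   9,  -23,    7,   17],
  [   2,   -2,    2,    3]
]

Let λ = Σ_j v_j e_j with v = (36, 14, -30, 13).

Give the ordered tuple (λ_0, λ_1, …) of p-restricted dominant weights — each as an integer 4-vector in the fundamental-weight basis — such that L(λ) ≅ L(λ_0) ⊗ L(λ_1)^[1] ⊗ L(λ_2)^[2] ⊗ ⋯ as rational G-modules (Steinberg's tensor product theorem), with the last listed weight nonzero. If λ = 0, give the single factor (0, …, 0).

Compute c_i = Σ_j M_{ij} v_j with v = (36, 14, -30, 13):
  c_1 = (0)·(36) + (1)·(14) + (0)·(-30) + (0)·(13) = 14
  c_2 = (-11)·(36) + (33)·(14) + (-8)·(-30) + (-22)·(13) = 20
  c_3 = (9)·(36) + (-23)·(14) + (7)·(-30) + (17)·(13) = 13
  c_4 = (2)·(36) + (-2)·(14) + (2)·(-30) + (3)·(13) = 23
p = 5; digits c_i = Σ_j d_{ij}·5^j, 0 ≤ d_{ij} < 5:
  c_1 = 14 = 4·5^0 + 2·5^1
  c_2 = 20 = 0·5^0 + 4·5^1
  c_3 = 13 = 3·5^0 + 2·5^1
  c_4 = 23 = 3·5^0 + 4·5^1
Factor λ_0 = (4, 0, 3, 3)
Factor λ_1 = (2, 4, 2, 4)

((4, 0, 3, 3), (2, 4, 2, 4))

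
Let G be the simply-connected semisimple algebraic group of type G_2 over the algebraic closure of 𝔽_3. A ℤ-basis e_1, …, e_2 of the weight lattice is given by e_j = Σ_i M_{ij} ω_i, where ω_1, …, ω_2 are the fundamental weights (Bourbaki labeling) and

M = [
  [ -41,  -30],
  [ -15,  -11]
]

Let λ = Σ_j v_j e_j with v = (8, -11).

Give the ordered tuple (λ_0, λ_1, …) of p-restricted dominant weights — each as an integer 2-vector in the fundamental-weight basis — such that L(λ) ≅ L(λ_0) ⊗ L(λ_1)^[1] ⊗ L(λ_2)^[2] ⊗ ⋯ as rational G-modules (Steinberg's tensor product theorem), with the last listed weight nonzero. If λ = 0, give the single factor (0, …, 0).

((2, 1),)

Change of basis e → ω: c = M·v where v = (8, -11):
  c_1 = (-41)·(8) + (-30)·(-11) = 2
  c_2 = (-15)·(8) + (-11)·(-11) = 1
p = 3; digits c_i = Σ_j d_{ij}·3^j, 0 ≤ d_{ij} < 3:
  c_1 = 2 = 2·3^0
  c_2 = 1 = 1·3^0
p-restricted factor λ_0 = (2, 1)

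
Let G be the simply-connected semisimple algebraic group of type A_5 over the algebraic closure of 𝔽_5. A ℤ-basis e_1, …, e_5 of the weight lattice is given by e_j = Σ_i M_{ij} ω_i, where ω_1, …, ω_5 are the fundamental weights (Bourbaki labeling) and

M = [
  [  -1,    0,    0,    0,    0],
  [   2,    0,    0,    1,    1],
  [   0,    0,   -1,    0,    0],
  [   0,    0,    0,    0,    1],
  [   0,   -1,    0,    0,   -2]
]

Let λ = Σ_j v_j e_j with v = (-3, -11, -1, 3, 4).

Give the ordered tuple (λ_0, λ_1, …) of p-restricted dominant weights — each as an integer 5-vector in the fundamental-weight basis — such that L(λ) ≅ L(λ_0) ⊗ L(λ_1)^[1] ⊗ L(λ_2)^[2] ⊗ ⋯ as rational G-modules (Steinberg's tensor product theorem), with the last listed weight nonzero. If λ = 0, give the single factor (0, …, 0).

((3, 1, 1, 4, 3),)

In the fundamental-weight basis, λ has coordinates c = M·v (v = (-3, -11, -1, 3, 4)):
  c_1 = (-1)·(-3) + (0)·(-11) + (0)·(-1) + 0·3 + 0·4 = 3
  c_2 = (2)·(-3) + (0)·(-11) + (0)·(-1) + 1·3 + 1·4 = 1
  c_3 = (0)·(-3) + (0)·(-11) + (-1)·(-1) + 0·3 + 0·4 = 1
  c_4 = (0)·(-3) + (0)·(-11) + (0)·(-1) + 0·3 + 1·4 = 4
  c_5 = (0)·(-3) + (-1)·(-11) + (0)·(-1) + 0·3 + (-2)·(4) = 3
Writing each c_i in base p = 5:
  c_1 = 3 = 3·5^0
  c_2 = 1 = 1·5^0
  c_3 = 1 = 1·5^0
  c_4 = 4 = 4·5^0
  c_5 = 3 = 3·5^0
λ_0 = (3, 1, 1, 4, 3)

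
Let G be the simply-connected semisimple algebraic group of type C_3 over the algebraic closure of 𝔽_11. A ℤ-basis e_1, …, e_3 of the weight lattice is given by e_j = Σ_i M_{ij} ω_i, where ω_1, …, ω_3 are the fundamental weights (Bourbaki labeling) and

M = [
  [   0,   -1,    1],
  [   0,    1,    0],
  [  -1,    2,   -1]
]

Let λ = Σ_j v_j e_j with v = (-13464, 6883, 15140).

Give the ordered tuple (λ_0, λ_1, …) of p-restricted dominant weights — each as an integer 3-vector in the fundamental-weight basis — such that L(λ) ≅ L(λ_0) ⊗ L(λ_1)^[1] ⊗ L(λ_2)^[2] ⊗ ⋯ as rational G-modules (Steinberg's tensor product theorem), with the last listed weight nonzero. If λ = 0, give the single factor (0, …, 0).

((7, 8, 1), (2, 9, 10), (2, 1, 0), (6, 5, 9))

Change of basis e → ω: c = M·v where v = (-13464, 6883, 15140):
  c_1 = (0)·(-13464) + (-1)·(6883) + 1·15140 = 8257
  c_2 = (0)·(-13464) + 1·6883 + 0·15140 = 6883
  c_3 = (-1)·(-13464) + 2·6883 + (-1)·(15140) = 12090
Base-11 expansion of each c_i:
  c_1 = 8257 = 7·11^0 + 2·11^1 + 2·11^2 + 6·11^3
  c_2 = 6883 = 8·11^0 + 9·11^1 + 1·11^2 + 5·11^3
  c_3 = 12090 = 1·11^0 + 10·11^1 + 0·11^2 + 9·11^3
p-restricted factor λ_0 = (7, 8, 1)
p-restricted factor λ_1 = (2, 9, 10)
p-restricted factor λ_2 = (2, 1, 0)
p-restricted factor λ_3 = (6, 5, 9)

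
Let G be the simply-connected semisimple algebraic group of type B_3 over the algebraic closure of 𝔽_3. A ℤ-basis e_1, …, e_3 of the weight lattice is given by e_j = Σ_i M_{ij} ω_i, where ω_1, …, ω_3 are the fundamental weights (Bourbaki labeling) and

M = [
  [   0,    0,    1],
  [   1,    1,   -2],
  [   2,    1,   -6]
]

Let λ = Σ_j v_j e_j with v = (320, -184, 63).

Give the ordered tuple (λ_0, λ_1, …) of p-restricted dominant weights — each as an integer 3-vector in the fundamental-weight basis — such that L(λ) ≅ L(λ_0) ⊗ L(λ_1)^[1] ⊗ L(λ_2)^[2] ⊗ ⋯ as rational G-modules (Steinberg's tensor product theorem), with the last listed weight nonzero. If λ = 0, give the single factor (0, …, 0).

((0, 1, 0), (0, 0, 2), (1, 1, 2), (2, 0, 2))

In the fundamental-weight basis, λ has coordinates c = M·v (v = (320, -184, 63)):
  c_1 = 0*320 + 0*-184 + 1*63 = 63
  c_2 = 1*320 + 1*-184 + -2*63 = 10
  c_3 = 2*320 + 1*-184 + -6*63 = 78
Base-3 expansion of each c_i:
  c_1 = 63 = 0·3^0 + 0·3^1 + 1·3^2 + 2·3^3
  c_2 = 10 = 1·3^0 + 0·3^1 + 1·3^2
  c_3 = 78 = 0·3^0 + 2·3^1 + 2·3^2 + 2·3^3
p-restricted factor λ_0 = (0, 1, 0)
p-restricted factor λ_1 = (0, 0, 2)
p-restricted factor λ_2 = (1, 1, 2)
p-restricted factor λ_3 = (2, 0, 2)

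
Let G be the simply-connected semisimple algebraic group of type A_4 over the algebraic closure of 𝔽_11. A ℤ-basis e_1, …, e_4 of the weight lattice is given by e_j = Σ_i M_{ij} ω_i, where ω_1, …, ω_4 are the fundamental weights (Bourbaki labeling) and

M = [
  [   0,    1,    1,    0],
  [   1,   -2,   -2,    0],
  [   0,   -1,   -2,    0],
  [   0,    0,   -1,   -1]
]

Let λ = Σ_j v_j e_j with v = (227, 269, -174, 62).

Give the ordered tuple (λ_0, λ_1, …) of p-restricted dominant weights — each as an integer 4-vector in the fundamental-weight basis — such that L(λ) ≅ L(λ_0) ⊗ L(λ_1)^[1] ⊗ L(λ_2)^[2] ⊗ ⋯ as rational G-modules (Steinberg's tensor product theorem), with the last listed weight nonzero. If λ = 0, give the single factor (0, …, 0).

((7, 4, 2, 2), (8, 3, 7, 10))

Compute c_i = Σ_j M_{ij} v_j with v = (227, 269, -174, 62):
  c_1 = 0*227 + 1*269 + 1*-174 + 0*62 = 95
  c_2 = 1*227 + -2*269 + -2*-174 + 0*62 = 37
  c_3 = 0*227 + -1*269 + -2*-174 + 0*62 = 79
  c_4 = 0*227 + 0*269 + -1*-174 + -1*62 = 112
Expand coordinatewise in base 11:
  c_1 = 95 = 7·11^0 + 8·11^1
  c_2 = 37 = 4·11^0 + 3·11^1
  c_3 = 79 = 2·11^0 + 7·11^1
  c_4 = 112 = 2·11^0 + 10·11^1
p-restricted factor λ_0 = (7, 4, 2, 2)
p-restricted factor λ_1 = (8, 3, 7, 10)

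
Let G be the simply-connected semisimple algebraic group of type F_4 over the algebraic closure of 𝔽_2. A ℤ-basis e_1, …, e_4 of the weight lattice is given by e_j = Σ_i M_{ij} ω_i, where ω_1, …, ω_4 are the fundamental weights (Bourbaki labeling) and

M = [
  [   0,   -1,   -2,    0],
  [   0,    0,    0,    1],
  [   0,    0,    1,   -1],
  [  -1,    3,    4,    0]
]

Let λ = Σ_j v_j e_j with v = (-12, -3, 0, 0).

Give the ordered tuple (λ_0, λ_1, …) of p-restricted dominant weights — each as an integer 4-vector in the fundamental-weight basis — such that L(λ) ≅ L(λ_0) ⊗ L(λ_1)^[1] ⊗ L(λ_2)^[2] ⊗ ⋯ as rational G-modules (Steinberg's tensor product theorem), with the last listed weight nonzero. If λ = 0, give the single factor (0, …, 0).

((1, 0, 0, 1), (1, 0, 0, 1))

Compute c_i = Σ_j M_{ij} v_j with v = (-12, -3, 0, 0):
  c_1 = (0)·(-12) + (-1)·(-3) + (-2)·(0) + 0·0 = 3
  c_2 = (0)·(-12) + (0)·(-3) + 0·0 + 1·0 = 0
  c_3 = (0)·(-12) + (0)·(-3) + 1·0 + (-1)·(0) = 0
  c_4 = (-1)·(-12) + (3)·(-3) + 4·0 + 0·0 = 3
Writing each c_i in base p = 2:
  c_1 = 3 = 1·2^0 + 1·2^1
  c_2 = 0
  c_3 = 0
  c_4 = 3 = 1·2^0 + 1·2^1
p-restricted factor λ_0 = (1, 0, 0, 1)
p-restricted factor λ_1 = (1, 0, 0, 1)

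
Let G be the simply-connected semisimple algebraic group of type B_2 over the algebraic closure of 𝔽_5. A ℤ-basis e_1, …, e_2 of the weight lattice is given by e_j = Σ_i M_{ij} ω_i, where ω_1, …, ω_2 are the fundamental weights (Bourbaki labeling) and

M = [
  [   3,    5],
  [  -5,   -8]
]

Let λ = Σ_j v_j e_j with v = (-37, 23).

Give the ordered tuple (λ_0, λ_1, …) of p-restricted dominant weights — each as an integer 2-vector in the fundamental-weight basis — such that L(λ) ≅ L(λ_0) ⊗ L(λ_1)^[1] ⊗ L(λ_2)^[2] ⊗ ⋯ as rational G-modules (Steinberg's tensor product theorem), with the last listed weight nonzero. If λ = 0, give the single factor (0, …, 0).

Compute c_i = Σ_j M_{ij} v_j with v = (-37, 23):
  c_1 = (3)·(-37) + 5·23 = 4
  c_2 = (-5)·(-37) + (-8)·(23) = 1
p = 5; digits c_i = Σ_j d_{ij}·5^j, 0 ≤ d_{ij} < 5:
  c_1 = 4 = 4·5^0
  c_2 = 1 = 1·5^0
p-restricted factor λ_0 = (4, 1)

((4, 1),)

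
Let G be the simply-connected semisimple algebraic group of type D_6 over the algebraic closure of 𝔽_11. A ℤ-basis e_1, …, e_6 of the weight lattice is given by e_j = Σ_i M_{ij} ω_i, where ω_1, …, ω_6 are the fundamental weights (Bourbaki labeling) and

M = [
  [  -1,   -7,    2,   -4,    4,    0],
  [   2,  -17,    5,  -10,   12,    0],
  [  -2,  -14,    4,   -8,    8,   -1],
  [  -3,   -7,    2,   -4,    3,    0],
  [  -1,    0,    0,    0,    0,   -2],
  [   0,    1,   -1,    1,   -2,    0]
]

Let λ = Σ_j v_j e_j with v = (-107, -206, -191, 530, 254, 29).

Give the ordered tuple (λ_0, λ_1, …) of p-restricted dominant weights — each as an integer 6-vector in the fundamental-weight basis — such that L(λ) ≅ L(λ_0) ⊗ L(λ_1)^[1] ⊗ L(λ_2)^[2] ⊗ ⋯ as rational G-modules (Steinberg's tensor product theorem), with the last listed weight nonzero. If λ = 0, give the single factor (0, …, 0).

((8, 4, 9, 1, 5, 7), (5, 7, 8, 2, 4, 0))

Converting to the ω-basis (c_i = row i of M dotted with v = (-107, -206, -191, 530, 254, 29)):
  c_1 = -1*-107 + -7*-206 + 2*-191 + -4*530 + 4*254 + 0*29 = 63
  c_2 = 2*-107 + -17*-206 + 5*-191 + -10*530 + 12*254 + 0*29 = 81
  c_3 = -2*-107 + -14*-206 + 4*-191 + -8*530 + 8*254 + -1*29 = 97
  c_4 = -3*-107 + -7*-206 + 2*-191 + -4*530 + 3*254 + 0*29 = 23
  c_5 = -1*-107 + 0*-206 + 0*-191 + 0*530 + 0*254 + -2*29 = 49
  c_6 = 0*-107 + 1*-206 + -1*-191 + 1*530 + -2*254 + 0*29 = 7
Base-11 expansion of each c_i:
  c_1 = 63 = 8·11^0 + 5·11^1
  c_2 = 81 = 4·11^0 + 7·11^1
  c_3 = 97 = 9·11^0 + 8·11^1
  c_4 = 23 = 1·11^0 + 2·11^1
  c_5 = 49 = 5·11^0 + 4·11^1
  c_6 = 7 = 7·11^0
p-restricted factor λ_0 = (8, 4, 9, 1, 5, 7)
p-restricted factor λ_1 = (5, 7, 8, 2, 4, 0)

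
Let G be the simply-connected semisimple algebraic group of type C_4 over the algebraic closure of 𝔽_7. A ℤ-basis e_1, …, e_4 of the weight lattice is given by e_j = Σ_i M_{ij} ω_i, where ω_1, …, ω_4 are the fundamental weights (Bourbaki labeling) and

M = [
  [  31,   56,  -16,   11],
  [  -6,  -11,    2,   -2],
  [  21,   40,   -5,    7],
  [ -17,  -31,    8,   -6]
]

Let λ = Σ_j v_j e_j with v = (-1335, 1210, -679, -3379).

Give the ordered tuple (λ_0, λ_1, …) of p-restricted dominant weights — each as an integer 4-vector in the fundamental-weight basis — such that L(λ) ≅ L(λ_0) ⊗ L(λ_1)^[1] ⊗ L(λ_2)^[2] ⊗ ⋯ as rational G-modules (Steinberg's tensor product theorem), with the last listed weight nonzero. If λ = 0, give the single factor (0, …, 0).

((0, 2, 2, 6), (3, 0, 1, 3), (1, 2, 2, 0))

ω-coordinates c = M·v, v = (-1335, 1210, -679, -3379):
  c_1 = (31)·(-1335) + (56)·(1210) + (-16)·(-679) + (11)·(-3379) = 70
  c_2 = (-6)·(-1335) + (-11)·(1210) + (2)·(-679) + (-2)·(-3379) = 100
  c_3 = (21)·(-1335) + (40)·(1210) + (-5)·(-679) + (7)·(-3379) = 107
  c_4 = (-17)·(-1335) + (-31)·(1210) + (8)·(-679) + (-6)·(-3379) = 27
Expand coordinatewise in base 7:
  c_1 = 70 = 0·7^0 + 3·7^1 + 1·7^2
  c_2 = 100 = 2·7^0 + 0·7^1 + 2·7^2
  c_3 = 107 = 2·7^0 + 1·7^1 + 2·7^2
  c_4 = 27 = 6·7^0 + 3·7^1
p-restricted factor λ_0 = (0, 2, 2, 6)
p-restricted factor λ_1 = (3, 0, 1, 3)
p-restricted factor λ_2 = (1, 2, 2, 0)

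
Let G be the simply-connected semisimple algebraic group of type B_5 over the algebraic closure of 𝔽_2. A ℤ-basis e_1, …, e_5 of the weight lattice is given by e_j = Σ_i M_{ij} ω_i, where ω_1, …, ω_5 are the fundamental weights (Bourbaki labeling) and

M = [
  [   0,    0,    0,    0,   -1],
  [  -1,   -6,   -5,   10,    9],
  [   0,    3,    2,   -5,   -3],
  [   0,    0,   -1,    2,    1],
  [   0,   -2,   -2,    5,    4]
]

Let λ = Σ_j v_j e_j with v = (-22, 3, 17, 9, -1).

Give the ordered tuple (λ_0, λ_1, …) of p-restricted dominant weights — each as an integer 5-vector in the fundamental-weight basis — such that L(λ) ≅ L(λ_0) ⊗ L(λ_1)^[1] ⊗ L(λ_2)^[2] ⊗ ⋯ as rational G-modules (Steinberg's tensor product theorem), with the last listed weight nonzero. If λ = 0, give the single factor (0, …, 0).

((1, 0, 1, 0, 1),)

Converting to the ω-basis (c_i = row i of M dotted with v = (-22, 3, 17, 9, -1)):
  c_1 = (0)·(-22) + (0)·(3) + (0)·(17) + (0)·(9) + (-1)·(-1) = 1
  c_2 = (-1)·(-22) + (-6)·(3) + (-5)·(17) + (10)·(9) + (9)·(-1) = 0
  c_3 = (0)·(-22) + (3)·(3) + (2)·(17) + (-5)·(9) + (-3)·(-1) = 1
  c_4 = (0)·(-22) + (0)·(3) + (-1)·(17) + (2)·(9) + (1)·(-1) = 0
  c_5 = (0)·(-22) + (-2)·(3) + (-2)·(17) + (5)·(9) + (4)·(-1) = 1
Base-2 expansion of each c_i:
  c_1 = 1 = 1·2^0
  c_2 = 0
  c_3 = 1 = 1·2^0
  c_4 = 0
  c_5 = 1 = 1·2^0
Factor λ_0 = (1, 0, 1, 0, 1)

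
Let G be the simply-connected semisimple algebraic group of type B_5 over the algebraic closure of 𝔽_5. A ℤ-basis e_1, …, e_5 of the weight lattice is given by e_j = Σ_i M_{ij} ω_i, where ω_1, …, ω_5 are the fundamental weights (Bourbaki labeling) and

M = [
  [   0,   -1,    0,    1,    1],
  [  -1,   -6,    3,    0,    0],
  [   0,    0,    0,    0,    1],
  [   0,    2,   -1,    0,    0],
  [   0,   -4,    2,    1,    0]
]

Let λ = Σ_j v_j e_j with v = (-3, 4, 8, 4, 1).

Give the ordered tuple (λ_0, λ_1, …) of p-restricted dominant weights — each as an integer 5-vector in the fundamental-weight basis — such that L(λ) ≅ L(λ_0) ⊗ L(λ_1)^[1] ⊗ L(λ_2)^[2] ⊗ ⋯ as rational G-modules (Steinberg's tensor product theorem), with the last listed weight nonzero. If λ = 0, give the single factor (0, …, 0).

((1, 3, 1, 0, 4),)

ω-coordinates c = M·v, v = (-3, 4, 8, 4, 1):
  c_1 = (0)·(-3) + (-1)·(4) + (0)·(8) + (1)·(4) + (1)·(1) = 1
  c_2 = (-1)·(-3) + (-6)·(4) + (3)·(8) + (0)·(4) + (0)·(1) = 3
  c_3 = (0)·(-3) + (0)·(4) + (0)·(8) + (0)·(4) + (1)·(1) = 1
  c_4 = (0)·(-3) + (2)·(4) + (-1)·(8) + (0)·(4) + (0)·(1) = 0
  c_5 = (0)·(-3) + (-4)·(4) + (2)·(8) + (1)·(4) + (0)·(1) = 4
Writing each c_i in base p = 5:
  c_1 = 1 = 1·5^0
  c_2 = 3 = 3·5^0
  c_3 = 1 = 1·5^0
  c_4 = 0
  c_5 = 4 = 4·5^0
Factor λ_0 = (1, 3, 1, 0, 4)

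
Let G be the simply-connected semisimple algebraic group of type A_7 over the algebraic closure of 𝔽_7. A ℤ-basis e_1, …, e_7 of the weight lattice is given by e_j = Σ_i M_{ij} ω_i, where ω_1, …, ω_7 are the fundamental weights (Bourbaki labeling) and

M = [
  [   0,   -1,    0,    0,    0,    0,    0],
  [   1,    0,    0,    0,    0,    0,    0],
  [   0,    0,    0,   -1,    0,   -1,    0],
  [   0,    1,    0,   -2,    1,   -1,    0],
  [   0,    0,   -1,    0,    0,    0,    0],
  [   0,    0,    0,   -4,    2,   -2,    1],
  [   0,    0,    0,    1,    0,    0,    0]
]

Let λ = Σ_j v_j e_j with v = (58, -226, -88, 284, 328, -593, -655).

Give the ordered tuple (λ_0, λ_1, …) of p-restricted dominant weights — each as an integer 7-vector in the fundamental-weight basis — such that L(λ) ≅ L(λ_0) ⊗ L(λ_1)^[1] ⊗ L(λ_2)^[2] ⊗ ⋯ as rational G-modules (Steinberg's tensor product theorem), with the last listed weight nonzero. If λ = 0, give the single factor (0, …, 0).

((2, 2, 1, 1, 4, 2, 4), (4, 1, 2, 4, 5, 0, 5), (4, 1, 6, 2, 1, 1, 5))

ω-coordinates c = M·v, v = (58, -226, -88, 284, 328, -593, -655):
  c_1 = (0)·(58) + (-1)·(-226) + (0)·(-88) + (0)·(284) + (0)·(328) + (0)·(-593) + (0)·(-655) = 226
  c_2 = (1)·(58) + (0)·(-226) + (0)·(-88) + (0)·(284) + (0)·(328) + (0)·(-593) + (0)·(-655) = 58
  c_3 = (0)·(58) + (0)·(-226) + (0)·(-88) + (-1)·(284) + (0)·(328) + (-1)·(-593) + (0)·(-655) = 309
  c_4 = (0)·(58) + (1)·(-226) + (0)·(-88) + (-2)·(284) + (1)·(328) + (-1)·(-593) + (0)·(-655) = 127
  c_5 = (0)·(58) + (0)·(-226) + (-1)·(-88) + (0)·(284) + (0)·(328) + (0)·(-593) + (0)·(-655) = 88
  c_6 = (0)·(58) + (0)·(-226) + (0)·(-88) + (-4)·(284) + (2)·(328) + (-2)·(-593) + (1)·(-655) = 51
  c_7 = (0)·(58) + (0)·(-226) + (0)·(-88) + (1)·(284) + (0)·(328) + (0)·(-593) + (0)·(-655) = 284
Base-7 expansion of each c_i:
  c_1 = 226 = 2·7^0 + 4·7^1 + 4·7^2
  c_2 = 58 = 2·7^0 + 1·7^1 + 1·7^2
  c_3 = 309 = 1·7^0 + 2·7^1 + 6·7^2
  c_4 = 127 = 1·7^0 + 4·7^1 + 2·7^2
  c_5 = 88 = 4·7^0 + 5·7^1 + 1·7^2
  c_6 = 51 = 2·7^0 + 0·7^1 + 1·7^2
  c_7 = 284 = 4·7^0 + 5·7^1 + 5·7^2
Factor λ_0 = (2, 2, 1, 1, 4, 2, 4)
Factor λ_1 = (4, 1, 2, 4, 5, 0, 5)
Factor λ_2 = (4, 1, 6, 2, 1, 1, 5)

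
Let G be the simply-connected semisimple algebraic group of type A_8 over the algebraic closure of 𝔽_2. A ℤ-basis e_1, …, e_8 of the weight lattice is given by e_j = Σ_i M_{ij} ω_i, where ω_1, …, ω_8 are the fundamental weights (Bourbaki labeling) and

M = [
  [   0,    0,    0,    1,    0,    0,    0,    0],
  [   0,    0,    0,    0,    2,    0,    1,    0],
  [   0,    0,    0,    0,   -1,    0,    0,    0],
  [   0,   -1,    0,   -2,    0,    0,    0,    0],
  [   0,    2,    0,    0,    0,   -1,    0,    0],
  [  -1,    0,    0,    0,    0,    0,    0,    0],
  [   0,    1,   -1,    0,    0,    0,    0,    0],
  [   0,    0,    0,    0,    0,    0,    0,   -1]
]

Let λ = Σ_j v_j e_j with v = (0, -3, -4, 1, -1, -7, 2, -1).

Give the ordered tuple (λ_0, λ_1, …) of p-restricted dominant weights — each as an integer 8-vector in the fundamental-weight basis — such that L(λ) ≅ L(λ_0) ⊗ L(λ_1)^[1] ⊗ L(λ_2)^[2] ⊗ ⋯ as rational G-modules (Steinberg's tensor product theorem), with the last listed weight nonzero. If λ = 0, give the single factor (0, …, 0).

Converting to the ω-basis (c_i = row i of M dotted with v = (0, -3, -4, 1, -1, -7, 2, -1)):
  c_1 = 0·0 + (0)·(-3) + (0)·(-4) + 1·1 + (0)·(-1) + (0)·(-7) + 0·2 + (0)·(-1) = 1
  c_2 = 0·0 + (0)·(-3) + (0)·(-4) + 0·1 + (2)·(-1) + (0)·(-7) + 1·2 + (0)·(-1) = 0
  c_3 = 0·0 + (0)·(-3) + (0)·(-4) + 0·1 + (-1)·(-1) + (0)·(-7) + 0·2 + (0)·(-1) = 1
  c_4 = 0·0 + (-1)·(-3) + (0)·(-4) + (-2)·(1) + (0)·(-1) + (0)·(-7) + 0·2 + (0)·(-1) = 1
  c_5 = 0·0 + (2)·(-3) + (0)·(-4) + 0·1 + (0)·(-1) + (-1)·(-7) + 0·2 + (0)·(-1) = 1
  c_6 = (-1)·(0) + (0)·(-3) + (0)·(-4) + 0·1 + (0)·(-1) + (0)·(-7) + 0·2 + (0)·(-1) = 0
  c_7 = 0·0 + (1)·(-3) + (-1)·(-4) + 0·1 + (0)·(-1) + (0)·(-7) + 0·2 + (0)·(-1) = 1
  c_8 = 0·0 + (0)·(-3) + (0)·(-4) + 0·1 + (0)·(-1) + (0)·(-7) + 0·2 + (-1)·(-1) = 1
p = 2; digits c_i = Σ_j d_{ij}·2^j, 0 ≤ d_{ij} < 2:
  c_1 = 1 = 1·2^0
  c_2 = 0
  c_3 = 1 = 1·2^0
  c_4 = 1 = 1·2^0
  c_5 = 1 = 1·2^0
  c_6 = 0
  c_7 = 1 = 1·2^0
  c_8 = 1 = 1·2^0
λ_0 = (1, 0, 1, 1, 1, 0, 1, 1)

((1, 0, 1, 1, 1, 0, 1, 1),)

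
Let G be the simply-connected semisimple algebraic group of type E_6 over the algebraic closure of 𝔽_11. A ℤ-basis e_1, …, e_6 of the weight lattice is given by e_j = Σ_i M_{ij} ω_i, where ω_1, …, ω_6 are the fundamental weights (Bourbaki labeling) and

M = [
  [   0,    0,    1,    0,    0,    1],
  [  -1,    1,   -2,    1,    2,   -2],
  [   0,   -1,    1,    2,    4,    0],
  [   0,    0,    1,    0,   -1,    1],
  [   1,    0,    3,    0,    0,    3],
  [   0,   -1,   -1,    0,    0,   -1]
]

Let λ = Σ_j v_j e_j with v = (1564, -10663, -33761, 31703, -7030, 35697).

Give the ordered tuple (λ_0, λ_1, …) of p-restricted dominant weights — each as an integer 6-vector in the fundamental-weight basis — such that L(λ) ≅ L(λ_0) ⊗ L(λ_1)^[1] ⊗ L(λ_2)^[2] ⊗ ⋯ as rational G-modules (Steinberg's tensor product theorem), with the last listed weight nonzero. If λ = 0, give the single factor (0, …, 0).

((0, 4, 0, 1, 2, 4), (0, 8, 8, 1, 10, 1), (5, 1, 1, 8, 5, 6), (1, 1, 9, 6, 5, 6))

Change of basis e → ω: c = M·v where v = (1564, -10663, -33761, 31703, -7030, 35697):
  c_1 = 0*1564 + 0*-10663 + 1*-33761 + 0*31703 + 0*-7030 + 1*35697 = 1936
  c_2 = -1*1564 + 1*-10663 + -2*-33761 + 1*31703 + 2*-7030 + -2*35697 = 1544
  c_3 = 0*1564 + -1*-10663 + 1*-33761 + 2*31703 + 4*-7030 + 0*35697 = 12188
  c_4 = 0*1564 + 0*-10663 + 1*-33761 + 0*31703 + -1*-7030 + 1*35697 = 8966
  c_5 = 1*1564 + 0*-10663 + 3*-33761 + 0*31703 + 0*-7030 + 3*35697 = 7372
  c_6 = 0*1564 + -1*-10663 + -1*-33761 + 0*31703 + 0*-7030 + -1*35697 = 8727
Expand coordinatewise in base 11:
  c_1 = 1936 = 0·11^0 + 0·11^1 + 5·11^2 + 1·11^3
  c_2 = 1544 = 4·11^0 + 8·11^1 + 1·11^2 + 1·11^3
  c_3 = 12188 = 0·11^0 + 8·11^1 + 1·11^2 + 9·11^3
  c_4 = 8966 = 1·11^0 + 1·11^1 + 8·11^2 + 6·11^3
  c_5 = 7372 = 2·11^0 + 10·11^1 + 5·11^2 + 5·11^3
  c_6 = 8727 = 4·11^0 + 1·11^1 + 6·11^2 + 6·11^3
p-restricted factor λ_0 = (0, 4, 0, 1, 2, 4)
p-restricted factor λ_1 = (0, 8, 8, 1, 10, 1)
p-restricted factor λ_2 = (5, 1, 1, 8, 5, 6)
p-restricted factor λ_3 = (1, 1, 9, 6, 5, 6)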